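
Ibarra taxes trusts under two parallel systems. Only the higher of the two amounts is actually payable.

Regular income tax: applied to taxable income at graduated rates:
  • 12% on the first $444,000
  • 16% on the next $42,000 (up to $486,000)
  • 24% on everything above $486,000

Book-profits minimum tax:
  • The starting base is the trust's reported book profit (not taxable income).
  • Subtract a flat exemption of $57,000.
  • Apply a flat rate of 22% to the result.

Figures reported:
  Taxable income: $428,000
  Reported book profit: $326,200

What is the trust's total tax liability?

Book-profits minimum tax:
  Base (reported book profit): $326,200
  Less exemption $57,000 → base $269,200
  $269,200 × 22% = $59,224

Regular income tax:
  $428,000 × 12% = $51,360

$59,224 > $51,360, so the book-profits minimum tax is the binding amount.

$59,224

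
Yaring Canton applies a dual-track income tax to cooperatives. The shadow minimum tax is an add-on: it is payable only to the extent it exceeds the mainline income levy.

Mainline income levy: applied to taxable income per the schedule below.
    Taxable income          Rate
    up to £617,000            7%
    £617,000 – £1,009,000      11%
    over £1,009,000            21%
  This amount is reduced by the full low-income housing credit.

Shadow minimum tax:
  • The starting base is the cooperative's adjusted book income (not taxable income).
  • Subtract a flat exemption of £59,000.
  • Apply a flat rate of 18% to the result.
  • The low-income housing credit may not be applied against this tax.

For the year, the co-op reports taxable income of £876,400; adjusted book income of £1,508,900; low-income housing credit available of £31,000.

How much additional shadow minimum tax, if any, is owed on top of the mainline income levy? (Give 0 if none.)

£220,258

Mainline income levy:
  £617,000 × 7% = £43,190
  £259,400 × 11% = £28,534
  → £71,724
  Less low-income housing credit £31,000 → £40,724

Shadow minimum tax:
  Base (adjusted book income): £1,508,900
  Less exemption £59,000 → base £1,449,900
  £1,449,900 × 18% = £260,982

Excess of shadow minimum tax over mainline income levy: £260,982 − £40,724 = £220,258.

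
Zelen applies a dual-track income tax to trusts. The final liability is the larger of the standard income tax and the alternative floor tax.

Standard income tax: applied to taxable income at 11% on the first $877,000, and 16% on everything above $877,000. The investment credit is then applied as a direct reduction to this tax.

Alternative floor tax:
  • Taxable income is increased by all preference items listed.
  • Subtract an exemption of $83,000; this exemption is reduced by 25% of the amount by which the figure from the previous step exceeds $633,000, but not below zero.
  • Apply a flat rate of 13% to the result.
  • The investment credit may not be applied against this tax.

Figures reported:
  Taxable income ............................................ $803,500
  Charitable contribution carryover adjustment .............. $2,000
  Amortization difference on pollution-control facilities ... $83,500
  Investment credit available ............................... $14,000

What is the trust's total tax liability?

$113,100

Standard income tax:
  $803,500 × 11% = $88,385
  Less investment credit $14,000 → $74,385

Alternative floor tax:
  Adjusted income: $803,500 + $2,000 + $83,500 = $889,000
  Exemption: $83,000 − 25% × ($889,000 − $633,000) = $83,000 − $64,000 = $19,000
  Base: $889,000 − $19,000 = $870,000
  $870,000 × 13% = $113,100

$113,100 > $74,385, so the alternative floor tax is the binding amount.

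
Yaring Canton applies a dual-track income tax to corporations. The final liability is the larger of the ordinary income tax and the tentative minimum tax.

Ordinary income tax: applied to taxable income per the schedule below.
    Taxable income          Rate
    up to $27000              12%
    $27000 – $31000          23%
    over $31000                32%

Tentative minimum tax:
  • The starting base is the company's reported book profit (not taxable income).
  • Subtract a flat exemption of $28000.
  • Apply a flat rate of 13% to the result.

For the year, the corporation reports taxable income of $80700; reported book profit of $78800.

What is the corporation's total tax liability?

$20064

Ordinary income tax:
  $27000 × 12% = $3240
  $4000 × 23% = $920
  $49700 × 32% = $15904
  → $20064

Tentative minimum tax:
  Base (reported book profit): $78800
  Less exemption $28000 → base $50800
  $50800 × 13% = $6604

$20064 > $6604, so the ordinary income tax governs.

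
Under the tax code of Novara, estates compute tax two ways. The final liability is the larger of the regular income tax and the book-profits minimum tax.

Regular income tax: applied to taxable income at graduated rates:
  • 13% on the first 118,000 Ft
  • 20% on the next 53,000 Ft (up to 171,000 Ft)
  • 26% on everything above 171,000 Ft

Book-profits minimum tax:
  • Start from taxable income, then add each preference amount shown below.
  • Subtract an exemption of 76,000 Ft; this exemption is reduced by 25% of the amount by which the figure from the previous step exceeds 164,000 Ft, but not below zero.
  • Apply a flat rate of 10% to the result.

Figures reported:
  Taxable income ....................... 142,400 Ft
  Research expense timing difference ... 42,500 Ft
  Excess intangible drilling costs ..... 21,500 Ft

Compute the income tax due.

Regular income tax:
  118,000 Ft × 13% = 15,340 Ft
  24,400 Ft × 20% = 4,880 Ft
  → 20,220 Ft

Book-profits minimum tax:
  Adjusted income: 142,400 Ft + 42,500 Ft + 21,500 Ft = 206,400 Ft
  Exemption: 76,000 Ft − 25% × (206,400 Ft − 164,000 Ft) = 76,000 Ft − 10,600 Ft = 65,400 Ft
  Base: 206,400 Ft − 65,400 Ft = 141,000 Ft
  141,000 Ft × 10% = 14,100 Ft

20,220 Ft > 14,100 Ft, so the regular income tax governs.

20,220 Ft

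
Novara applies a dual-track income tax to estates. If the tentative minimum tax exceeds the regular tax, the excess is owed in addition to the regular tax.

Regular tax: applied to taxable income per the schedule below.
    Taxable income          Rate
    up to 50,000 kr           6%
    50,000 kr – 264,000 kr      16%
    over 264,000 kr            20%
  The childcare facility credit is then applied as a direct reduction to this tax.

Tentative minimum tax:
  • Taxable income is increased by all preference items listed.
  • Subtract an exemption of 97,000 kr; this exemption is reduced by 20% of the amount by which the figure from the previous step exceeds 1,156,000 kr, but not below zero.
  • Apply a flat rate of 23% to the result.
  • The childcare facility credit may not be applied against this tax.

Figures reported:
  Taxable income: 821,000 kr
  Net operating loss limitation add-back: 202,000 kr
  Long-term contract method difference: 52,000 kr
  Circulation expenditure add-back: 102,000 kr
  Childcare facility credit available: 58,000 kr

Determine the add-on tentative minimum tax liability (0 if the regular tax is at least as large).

Regular tax:
  50,000 kr × 6% = 3,000 kr
  214,000 kr × 16% = 34,240 kr
  557,000 kr × 20% = 111,400 kr
  → 148,640 kr
  Less childcare facility credit 58,000 kr → 90,640 kr

Tentative minimum tax:
  Adjusted income: 821,000 kr + 202,000 kr + 52,000 kr + 102,000 kr = 1,177,000 kr
  Exemption: 97,000 kr − 20% × (1,177,000 kr − 1,156,000 kr) = 97,000 kr − 4,200 kr = 92,800 kr
  Base: 1,177,000 kr − 92,800 kr = 1,084,200 kr
  1,084,200 kr × 23% = 249,366 kr

Excess of tentative minimum tax over regular tax: 249,366 kr − 90,640 kr = 158,726 kr.

158,726 kr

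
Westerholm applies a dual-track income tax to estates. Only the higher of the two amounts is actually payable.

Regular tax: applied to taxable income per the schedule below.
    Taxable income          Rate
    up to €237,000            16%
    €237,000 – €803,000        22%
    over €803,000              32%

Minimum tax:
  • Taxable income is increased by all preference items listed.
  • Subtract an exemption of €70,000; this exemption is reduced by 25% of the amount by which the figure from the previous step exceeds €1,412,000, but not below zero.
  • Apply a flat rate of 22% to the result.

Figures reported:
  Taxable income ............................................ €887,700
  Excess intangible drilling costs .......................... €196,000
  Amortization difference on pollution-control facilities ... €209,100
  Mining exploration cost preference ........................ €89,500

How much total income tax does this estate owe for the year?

Minimum tax:
  Adjusted income: €887,700 + €196,000 + €209,100 + €89,500 = €1,382,300
  Exemption: €1,382,300 ≤ €1,412,000, so full €70,000 applies
  Base: €1,382,300 − €70,000 = €1,312,300
  €1,312,300 × 22% = €288,706

Regular tax:
  €237,000 × 16% = €37,920
  €566,000 × 22% = €124,520
  €84,700 × 32% = €27,104
  → €189,544

€288,706 > €189,544, so the minimum tax is the binding amount.

€288,706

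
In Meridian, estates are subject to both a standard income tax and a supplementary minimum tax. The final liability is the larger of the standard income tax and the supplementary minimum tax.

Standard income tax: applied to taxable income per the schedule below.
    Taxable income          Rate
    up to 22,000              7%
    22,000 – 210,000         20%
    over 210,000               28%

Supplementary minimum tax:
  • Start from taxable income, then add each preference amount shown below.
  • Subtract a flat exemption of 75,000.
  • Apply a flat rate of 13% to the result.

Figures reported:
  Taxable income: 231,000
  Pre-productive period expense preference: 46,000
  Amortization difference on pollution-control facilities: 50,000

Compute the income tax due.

45,020

Supplementary minimum tax:
  Adjusted income: 231,000 + 46,000 + 50,000 = 327,000
  Less exemption 75,000 → base 252,000
  252,000 × 13% = 32,760

Standard income tax:
  22,000 × 7% = 1,540
  188,000 × 20% = 37,600
  21,000 × 28% = 5,880
  → 45,020

45,020 > 32,760, so the standard income tax governs.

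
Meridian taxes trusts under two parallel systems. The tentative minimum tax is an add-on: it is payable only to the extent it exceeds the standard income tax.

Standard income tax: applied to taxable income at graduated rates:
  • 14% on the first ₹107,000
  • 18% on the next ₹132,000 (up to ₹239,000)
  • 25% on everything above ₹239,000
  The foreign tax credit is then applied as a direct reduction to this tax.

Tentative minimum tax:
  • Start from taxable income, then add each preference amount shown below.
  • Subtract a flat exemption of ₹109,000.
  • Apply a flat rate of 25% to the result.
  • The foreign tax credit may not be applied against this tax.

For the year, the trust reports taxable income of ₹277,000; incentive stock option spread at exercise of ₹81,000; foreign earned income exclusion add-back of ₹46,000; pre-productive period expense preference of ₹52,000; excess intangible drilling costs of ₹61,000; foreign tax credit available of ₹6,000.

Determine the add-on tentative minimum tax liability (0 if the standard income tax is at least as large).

Standard income tax:
  ₹107,000 × 14% = ₹14,980
  ₹132,000 × 18% = ₹23,760
  ₹38,000 × 25% = ₹9,500
  → ₹48,240
  Less foreign tax credit ₹6,000 → ₹42,240

Tentative minimum tax:
  Adjusted income: ₹277,000 + ₹81,000 + ₹46,000 + ₹52,000 + ₹61,000 = ₹517,000
  Less exemption ₹109,000 → base ₹408,000
  ₹408,000 × 25% = ₹102,000

Excess of tentative minimum tax over standard income tax: ₹102,000 − ₹42,240 = ₹59,760.

₹59,760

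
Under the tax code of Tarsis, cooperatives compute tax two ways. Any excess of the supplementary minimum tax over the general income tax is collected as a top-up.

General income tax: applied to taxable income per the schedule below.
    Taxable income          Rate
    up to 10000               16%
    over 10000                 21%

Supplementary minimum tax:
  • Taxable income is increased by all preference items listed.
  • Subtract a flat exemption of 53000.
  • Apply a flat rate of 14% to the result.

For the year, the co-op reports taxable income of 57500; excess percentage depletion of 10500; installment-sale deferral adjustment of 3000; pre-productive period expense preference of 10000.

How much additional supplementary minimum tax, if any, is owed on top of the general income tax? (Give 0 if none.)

0

General income tax:
  10000 × 16% = 1600
  47500 × 21% = 9975
  → 11575

Supplementary minimum tax:
  Adjusted income: 57500 + 10500 + 3000 + 10000 = 81000
  Less exemption 53000 → base 28000
  28000 × 14% = 3920

3920 ≤ 11575, so no add-on is due.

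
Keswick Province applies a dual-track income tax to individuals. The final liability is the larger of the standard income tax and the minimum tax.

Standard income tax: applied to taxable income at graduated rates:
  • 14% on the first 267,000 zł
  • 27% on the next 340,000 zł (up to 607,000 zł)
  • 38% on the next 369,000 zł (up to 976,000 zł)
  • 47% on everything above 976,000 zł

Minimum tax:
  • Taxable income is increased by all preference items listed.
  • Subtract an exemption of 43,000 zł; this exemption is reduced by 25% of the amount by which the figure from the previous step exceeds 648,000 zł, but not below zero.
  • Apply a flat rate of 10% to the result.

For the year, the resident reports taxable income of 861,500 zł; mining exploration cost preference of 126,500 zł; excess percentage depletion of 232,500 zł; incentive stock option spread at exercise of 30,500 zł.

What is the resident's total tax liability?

Minimum tax:
  Adjusted income: 861,500 zł + 126,500 zł + 232,500 zł + 30,500 zł = 1,251,000 zł
  Exemption: 25% × (1,251,000 zł − 648,000 zł) = 150,750 zł ≥ 43,000 zł, so the exemption is fully phased out
  Base: 1,251,000 zł − 0 zł = 1,251,000 zł
  1,251,000 zł × 10% = 125,100 zł

Standard income tax:
  267,000 zł × 14% = 37,380 zł
  340,000 zł × 27% = 91,800 zł
  254,500 zł × 38% = 96,710 zł
  → 225,890 zł

225,890 zł > 125,100 zł, so the standard income tax governs.

225,890 zł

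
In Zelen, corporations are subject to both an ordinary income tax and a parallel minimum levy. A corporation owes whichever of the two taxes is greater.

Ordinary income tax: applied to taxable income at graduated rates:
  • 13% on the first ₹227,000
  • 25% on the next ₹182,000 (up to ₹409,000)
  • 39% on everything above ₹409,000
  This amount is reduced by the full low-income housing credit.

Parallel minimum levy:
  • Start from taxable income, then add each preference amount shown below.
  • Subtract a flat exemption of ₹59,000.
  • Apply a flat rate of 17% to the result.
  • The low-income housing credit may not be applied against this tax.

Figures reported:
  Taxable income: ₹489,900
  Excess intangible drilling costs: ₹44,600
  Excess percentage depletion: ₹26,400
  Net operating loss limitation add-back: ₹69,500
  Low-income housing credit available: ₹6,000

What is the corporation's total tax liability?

₹100,561

Parallel minimum levy:
  Adjusted income: ₹489,900 + ₹44,600 + ₹26,400 + ₹69,500 = ₹630,400
  Less exemption ₹59,000 → base ₹571,400
  ₹571,400 × 17% = ₹97,138

Ordinary income tax:
  ₹227,000 × 13% = ₹29,510
  ₹182,000 × 25% = ₹45,500
  ₹80,900 × 39% = ₹31,551
  → ₹106,561
  Less low-income housing credit ₹6,000 → ₹100,561

₹100,561 > ₹97,138, so the ordinary income tax governs.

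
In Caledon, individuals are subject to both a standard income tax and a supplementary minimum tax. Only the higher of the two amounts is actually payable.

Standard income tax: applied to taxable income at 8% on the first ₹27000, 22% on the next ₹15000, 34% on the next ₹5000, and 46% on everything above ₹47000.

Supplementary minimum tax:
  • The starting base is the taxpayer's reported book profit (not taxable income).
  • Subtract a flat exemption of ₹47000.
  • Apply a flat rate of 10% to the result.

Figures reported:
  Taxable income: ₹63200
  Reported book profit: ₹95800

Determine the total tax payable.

Standard income tax:
  ₹27000 × 8% = ₹2160
  ₹15000 × 22% = ₹3300
  ₹5000 × 34% = ₹1700
  ₹16200 × 46% = ₹7452
  → ₹14612

Supplementary minimum tax:
  Base (reported book profit): ₹95800
  Less exemption ₹47000 → base ₹48800
  ₹48800 × 10% = ₹4880

₹14612 > ₹4880, so the standard income tax governs.

₹14612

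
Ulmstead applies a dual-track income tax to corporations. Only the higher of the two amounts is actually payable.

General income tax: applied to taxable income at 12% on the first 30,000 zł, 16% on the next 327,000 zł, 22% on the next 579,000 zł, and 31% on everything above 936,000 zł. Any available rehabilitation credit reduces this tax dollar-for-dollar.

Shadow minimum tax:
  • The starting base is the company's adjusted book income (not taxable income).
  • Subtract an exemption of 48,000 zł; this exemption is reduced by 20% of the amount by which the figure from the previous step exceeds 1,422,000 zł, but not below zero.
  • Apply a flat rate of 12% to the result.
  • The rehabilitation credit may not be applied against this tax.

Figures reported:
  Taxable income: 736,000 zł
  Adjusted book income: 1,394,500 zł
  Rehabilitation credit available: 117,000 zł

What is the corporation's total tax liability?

General income tax:
  30,000 zł × 12% = 3,600 zł
  327,000 zł × 16% = 52,320 zł
  379,000 zł × 22% = 83,380 zł
  → 139,300 zł
  Less rehabilitation credit 117,000 zł → 22,300 zł

Shadow minimum tax:
  Base (adjusted book income): 1,394,500 zł
  Exemption: 1,394,500 zł ≤ 1,422,000 zł, so full 48,000 zł applies
  Base: 1,394,500 zł − 48,000 zł = 1,346,500 zł
  1,346,500 zł × 12% = 161,580 zł

161,580 zł > 22,300 zł, so the shadow minimum tax is the binding amount.

161,580 zł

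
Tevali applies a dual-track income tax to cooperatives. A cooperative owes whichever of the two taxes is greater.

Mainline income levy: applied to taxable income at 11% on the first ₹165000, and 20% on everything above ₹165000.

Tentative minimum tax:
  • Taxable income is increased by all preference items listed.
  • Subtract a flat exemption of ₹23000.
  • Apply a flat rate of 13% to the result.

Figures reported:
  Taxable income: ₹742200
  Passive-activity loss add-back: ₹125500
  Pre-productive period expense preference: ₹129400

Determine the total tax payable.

₹133590

Mainline income levy:
  ₹165000 × 11% = ₹18150
  ₹577200 × 20% = ₹115440
  → ₹133590

Tentative minimum tax:
  Adjusted income: ₹742200 + ₹125500 + ₹129400 = ₹997100
  Less exemption ₹23000 → base ₹974100
  ₹974100 × 13% = ₹126633

₹133590 > ₹126633, so the mainline income levy governs.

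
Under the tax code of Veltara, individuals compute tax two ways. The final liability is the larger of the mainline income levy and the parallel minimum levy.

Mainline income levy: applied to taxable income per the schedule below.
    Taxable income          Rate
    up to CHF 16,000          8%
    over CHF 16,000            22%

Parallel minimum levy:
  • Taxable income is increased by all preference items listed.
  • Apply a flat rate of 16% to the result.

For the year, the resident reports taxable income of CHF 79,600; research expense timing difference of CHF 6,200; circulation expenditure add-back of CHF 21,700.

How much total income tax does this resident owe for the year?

CHF 17,200

Parallel minimum levy:
  Adjusted income: CHF 79,600 + CHF 6,200 + CHF 21,700 = CHF 107,500
  CHF 107,500 × 16% = CHF 17,200

Mainline income levy:
  CHF 16,000 × 8% = CHF 1,280
  CHF 63,600 × 22% = CHF 13,992
  → CHF 15,272

CHF 17,200 > CHF 15,272, so the parallel minimum levy is the binding amount.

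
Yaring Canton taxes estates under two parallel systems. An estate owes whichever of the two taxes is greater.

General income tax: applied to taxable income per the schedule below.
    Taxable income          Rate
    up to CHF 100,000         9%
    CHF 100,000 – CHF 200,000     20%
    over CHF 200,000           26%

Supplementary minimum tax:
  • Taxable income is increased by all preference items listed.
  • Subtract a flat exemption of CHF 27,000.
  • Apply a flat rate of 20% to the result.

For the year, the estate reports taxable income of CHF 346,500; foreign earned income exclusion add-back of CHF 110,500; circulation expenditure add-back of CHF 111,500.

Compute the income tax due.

Supplementary minimum tax:
  Adjusted income: CHF 346,500 + CHF 110,500 + CHF 111,500 = CHF 568,500
  Less exemption CHF 27,000 → base CHF 541,500
  CHF 541,500 × 20% = CHF 108,300

General income tax:
  CHF 100,000 × 9% = CHF 9,000
  CHF 100,000 × 20% = CHF 20,000
  CHF 146,500 × 26% = CHF 38,090
  → CHF 67,090

CHF 108,300 > CHF 67,090, so the supplementary minimum tax is the binding amount.

CHF 108,300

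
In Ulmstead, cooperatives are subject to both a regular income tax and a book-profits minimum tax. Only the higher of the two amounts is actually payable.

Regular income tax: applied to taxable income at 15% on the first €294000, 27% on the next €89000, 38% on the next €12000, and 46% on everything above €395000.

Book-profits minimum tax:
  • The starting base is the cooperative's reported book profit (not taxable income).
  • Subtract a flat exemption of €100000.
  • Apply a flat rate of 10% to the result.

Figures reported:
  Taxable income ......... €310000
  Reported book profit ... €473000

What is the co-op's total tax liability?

€48420

Regular income tax:
  €294000 × 15% = €44100
  €16000 × 27% = €4320
  → €48420

Book-profits minimum tax:
  Base (reported book profit): €473000
  Less exemption €100000 → base €373000
  €373000 × 10% = €37300

€48420 > €37300, so the regular income tax governs.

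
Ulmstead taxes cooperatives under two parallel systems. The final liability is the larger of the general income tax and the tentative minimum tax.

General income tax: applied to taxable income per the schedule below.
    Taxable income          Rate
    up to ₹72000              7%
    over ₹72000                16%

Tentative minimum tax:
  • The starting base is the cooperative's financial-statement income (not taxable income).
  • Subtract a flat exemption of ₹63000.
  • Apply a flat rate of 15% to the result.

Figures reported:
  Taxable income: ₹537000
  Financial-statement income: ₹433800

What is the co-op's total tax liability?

₹79440

General income tax:
  ₹72000 × 7% = ₹5040
  ₹465000 × 16% = ₹74400
  → ₹79440

Tentative minimum tax:
  Base (financial-statement income): ₹433800
  Less exemption ₹63000 → base ₹370800
  ₹370800 × 15% = ₹55620

₹79440 > ₹55620, so the general income tax governs.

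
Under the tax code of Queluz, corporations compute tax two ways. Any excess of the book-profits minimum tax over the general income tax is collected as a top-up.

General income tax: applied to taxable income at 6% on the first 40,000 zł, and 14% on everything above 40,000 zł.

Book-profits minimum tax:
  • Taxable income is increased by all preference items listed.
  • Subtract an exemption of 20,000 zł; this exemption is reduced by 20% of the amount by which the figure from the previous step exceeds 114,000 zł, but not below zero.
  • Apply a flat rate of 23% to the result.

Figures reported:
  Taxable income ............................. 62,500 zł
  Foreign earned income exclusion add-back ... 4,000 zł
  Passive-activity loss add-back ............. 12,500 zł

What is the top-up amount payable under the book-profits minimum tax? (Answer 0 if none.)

Book-profits minimum tax:
  Adjusted income: 62,500 zł + 4,000 zł + 12,500 zł = 79,000 zł
  Exemption: 79,000 zł ≤ 114,000 zł, so full 20,000 zł applies
  Base: 79,000 zł − 20,000 zł = 59,000 zł
  59,000 zł × 23% = 13,570 zł

General income tax:
  40,000 zł × 6% = 2,400 zł
  22,500 zł × 14% = 3,150 zł
  → 5,550 zł

Excess of book-profits minimum tax over general income tax: 13,570 zł − 5,550 zł = 8,020 zł.

8,020 zł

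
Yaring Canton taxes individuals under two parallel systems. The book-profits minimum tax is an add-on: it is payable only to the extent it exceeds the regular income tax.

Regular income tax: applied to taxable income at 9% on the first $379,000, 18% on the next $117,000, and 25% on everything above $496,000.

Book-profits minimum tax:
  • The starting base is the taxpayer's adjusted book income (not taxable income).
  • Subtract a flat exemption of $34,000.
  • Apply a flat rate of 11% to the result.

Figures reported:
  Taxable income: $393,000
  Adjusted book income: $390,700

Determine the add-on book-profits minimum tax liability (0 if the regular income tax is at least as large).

$2,607

Book-profits minimum tax:
  Base (adjusted book income): $390,700
  Less exemption $34,000 → base $356,700
  $356,700 × 11% = $39,237

Regular income tax:
  $379,000 × 9% = $34,110
  $14,000 × 18% = $2,520
  → $36,630

Excess of book-profits minimum tax over regular income tax: $39,237 − $36,630 = $2,607.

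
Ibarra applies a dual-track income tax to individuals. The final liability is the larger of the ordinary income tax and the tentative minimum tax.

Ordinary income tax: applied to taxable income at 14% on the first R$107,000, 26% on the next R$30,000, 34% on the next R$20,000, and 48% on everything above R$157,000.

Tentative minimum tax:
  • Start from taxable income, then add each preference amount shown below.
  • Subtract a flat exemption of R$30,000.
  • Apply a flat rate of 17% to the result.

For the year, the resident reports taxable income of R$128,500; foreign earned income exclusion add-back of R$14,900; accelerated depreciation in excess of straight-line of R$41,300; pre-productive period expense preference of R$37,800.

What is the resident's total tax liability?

Ordinary income tax:
  R$107,000 × 14% = R$14,980
  R$21,500 × 26% = R$5,590
  → R$20,570

Tentative minimum tax:
  Adjusted income: R$128,500 + R$14,900 + R$41,300 + R$37,800 = R$222,500
  Less exemption R$30,000 → base R$192,500
  R$192,500 × 17% = R$32,725

R$32,725 > R$20,570, so the tentative minimum tax is the binding amount.

R$32,725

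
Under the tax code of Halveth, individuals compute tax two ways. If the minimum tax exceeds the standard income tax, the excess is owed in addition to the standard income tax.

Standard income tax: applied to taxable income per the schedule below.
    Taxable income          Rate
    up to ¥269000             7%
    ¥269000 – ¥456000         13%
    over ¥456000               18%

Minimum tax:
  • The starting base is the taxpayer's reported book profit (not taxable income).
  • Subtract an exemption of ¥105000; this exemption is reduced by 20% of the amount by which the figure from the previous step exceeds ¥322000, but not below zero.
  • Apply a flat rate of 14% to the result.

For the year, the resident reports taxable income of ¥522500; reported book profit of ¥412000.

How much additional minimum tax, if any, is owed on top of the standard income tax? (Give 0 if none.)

¥0

Standard income tax:
  ¥269000 × 7% = ¥18830
  ¥187000 × 13% = ¥24310
  ¥66500 × 18% = ¥11970
  → ¥55110

Minimum tax:
  Base (reported book profit): ¥412000
  Exemption: ¥105000 − 20% × (¥412000 − ¥322000) = ¥105000 − ¥18000 = ¥87000
  Base: ¥412000 − ¥87000 = ¥325000
  ¥325000 × 14% = ¥45500

¥45500 ≤ ¥55110, so no add-on is due.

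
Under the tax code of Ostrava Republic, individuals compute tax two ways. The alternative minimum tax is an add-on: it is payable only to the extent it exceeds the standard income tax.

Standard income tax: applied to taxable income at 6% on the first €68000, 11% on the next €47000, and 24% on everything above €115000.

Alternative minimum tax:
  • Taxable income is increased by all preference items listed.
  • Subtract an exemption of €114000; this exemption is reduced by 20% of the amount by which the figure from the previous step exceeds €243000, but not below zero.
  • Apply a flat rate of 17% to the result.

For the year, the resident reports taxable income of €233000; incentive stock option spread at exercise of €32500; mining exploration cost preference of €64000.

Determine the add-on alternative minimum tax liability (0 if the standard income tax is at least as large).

€2006

Standard income tax:
  €68000 × 6% = €4080
  €47000 × 11% = €5170
  €118000 × 24% = €28320
  → €37570

Alternative minimum tax:
  Adjusted income: €233000 + €32500 + €64000 = €329500
  Exemption: €114000 − 20% × (€329500 − €243000) = €114000 − €17300 = €96700
  Base: €329500 − €96700 = €232800
  €232800 × 17% = €39576

Excess of alternative minimum tax over standard income tax: €39576 − €37570 = €2006.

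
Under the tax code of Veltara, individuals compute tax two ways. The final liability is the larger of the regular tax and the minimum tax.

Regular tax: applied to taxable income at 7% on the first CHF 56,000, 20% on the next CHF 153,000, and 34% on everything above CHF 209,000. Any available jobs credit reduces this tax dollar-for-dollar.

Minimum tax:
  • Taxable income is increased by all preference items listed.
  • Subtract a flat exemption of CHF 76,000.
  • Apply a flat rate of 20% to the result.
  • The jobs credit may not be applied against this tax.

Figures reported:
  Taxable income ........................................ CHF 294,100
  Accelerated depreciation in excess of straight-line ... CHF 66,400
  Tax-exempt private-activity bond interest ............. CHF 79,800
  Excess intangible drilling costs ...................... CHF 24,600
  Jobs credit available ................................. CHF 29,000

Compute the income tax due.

CHF 77,780

Regular tax:
  CHF 56,000 × 7% = CHF 3,920
  CHF 153,000 × 20% = CHF 30,600
  CHF 85,100 × 34% = CHF 28,934
  → CHF 63,454
  Less jobs credit CHF 29,000 → CHF 34,454

Minimum tax:
  Adjusted income: CHF 294,100 + CHF 66,400 + CHF 79,800 + CHF 24,600 = CHF 464,900
  Less exemption CHF 76,000 → base CHF 388,900
  CHF 388,900 × 20% = CHF 77,780

CHF 77,780 > CHF 34,454, so the minimum tax is the binding amount.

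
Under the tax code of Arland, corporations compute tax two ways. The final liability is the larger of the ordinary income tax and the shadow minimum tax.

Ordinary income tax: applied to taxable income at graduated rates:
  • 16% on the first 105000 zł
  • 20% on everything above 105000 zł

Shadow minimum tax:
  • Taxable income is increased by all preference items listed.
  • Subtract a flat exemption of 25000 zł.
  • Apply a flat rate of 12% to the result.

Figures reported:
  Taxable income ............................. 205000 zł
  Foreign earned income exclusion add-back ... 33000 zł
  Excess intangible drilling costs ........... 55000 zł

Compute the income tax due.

36800 zł

Shadow minimum tax:
  Adjusted income: 205000 zł + 33000 zł + 55000 zł = 293000 zł
  Less exemption 25000 zł → base 268000 zł
  268000 zł × 12% = 32160 zł

Ordinary income tax:
  105000 zł × 16% = 16800 zł
  100000 zł × 20% = 20000 zł
  → 36800 zł

36800 zł > 32160 zł, so the ordinary income tax governs.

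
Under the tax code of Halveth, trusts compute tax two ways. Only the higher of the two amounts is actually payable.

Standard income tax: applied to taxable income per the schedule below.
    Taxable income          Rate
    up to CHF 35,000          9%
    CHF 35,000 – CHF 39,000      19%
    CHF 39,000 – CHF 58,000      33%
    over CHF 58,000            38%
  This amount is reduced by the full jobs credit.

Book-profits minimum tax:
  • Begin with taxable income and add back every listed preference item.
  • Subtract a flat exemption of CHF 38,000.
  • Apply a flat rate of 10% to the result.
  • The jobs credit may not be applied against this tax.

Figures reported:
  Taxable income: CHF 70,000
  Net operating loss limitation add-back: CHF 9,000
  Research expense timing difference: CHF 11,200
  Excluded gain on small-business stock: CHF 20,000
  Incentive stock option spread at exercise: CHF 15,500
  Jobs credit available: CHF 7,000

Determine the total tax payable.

Book-profits minimum tax:
  Adjusted income: CHF 70,000 + CHF 9,000 + CHF 11,200 + CHF 20,000 + CHF 15,500 = CHF 125,700
  Less exemption CHF 38,000 → base CHF 87,700
  CHF 87,700 × 10% = CHF 8,770

Standard income tax:
  CHF 35,000 × 9% = CHF 3,150
  CHF 4,000 × 19% = CHF 760
  CHF 19,000 × 33% = CHF 6,270
  CHF 12,000 × 38% = CHF 4,560
  → CHF 14,740
  Less jobs credit CHF 7,000 → CHF 7,740

CHF 8,770 > CHF 7,740, so the book-profits minimum tax is the binding amount.

CHF 8,770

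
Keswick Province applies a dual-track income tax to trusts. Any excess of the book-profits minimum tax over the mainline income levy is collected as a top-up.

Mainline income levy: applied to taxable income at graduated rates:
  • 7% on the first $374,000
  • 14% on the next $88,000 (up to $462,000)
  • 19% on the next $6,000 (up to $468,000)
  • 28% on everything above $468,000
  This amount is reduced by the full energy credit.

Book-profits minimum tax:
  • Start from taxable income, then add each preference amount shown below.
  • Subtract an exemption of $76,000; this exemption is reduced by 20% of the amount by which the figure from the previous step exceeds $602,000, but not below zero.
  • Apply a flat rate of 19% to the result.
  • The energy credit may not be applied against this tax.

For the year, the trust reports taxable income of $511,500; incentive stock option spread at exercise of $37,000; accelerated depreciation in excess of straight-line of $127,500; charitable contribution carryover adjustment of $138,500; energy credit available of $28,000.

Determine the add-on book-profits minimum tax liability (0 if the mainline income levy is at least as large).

$124,570

Mainline income levy:
  $374,000 × 7% = $26,180
  $88,000 × 14% = $12,320
  $6,000 × 19% = $1,140
  $43,500 × 28% = $12,180
  → $51,820
  Less energy credit $28,000 → $23,820

Book-profits minimum tax:
  Adjusted income: $511,500 + $37,000 + $127,500 + $138,500 = $814,500
  Exemption: $76,000 − 20% × ($814,500 − $602,000) = $76,000 − $42,500 = $33,500
  Base: $814,500 − $33,500 = $781,000
  $781,000 × 19% = $148,390

Excess of book-profits minimum tax over mainline income levy: $148,390 − $23,820 = $124,570.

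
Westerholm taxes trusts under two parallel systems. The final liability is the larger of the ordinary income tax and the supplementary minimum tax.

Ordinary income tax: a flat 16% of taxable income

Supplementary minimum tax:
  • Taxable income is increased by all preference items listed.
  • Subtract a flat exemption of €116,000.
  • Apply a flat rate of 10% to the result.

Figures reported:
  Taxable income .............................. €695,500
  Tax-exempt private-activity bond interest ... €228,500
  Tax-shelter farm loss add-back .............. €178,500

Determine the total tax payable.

€111,280

Supplementary minimum tax:
  Adjusted income: €695,500 + €228,500 + €178,500 = €1,102,500
  Less exemption €116,000 → base €986,500
  €986,500 × 10% = €98,650

Ordinary income tax:
  €695,500 × 16% = €111,280

€111,280 > €98,650, so the ordinary income tax governs.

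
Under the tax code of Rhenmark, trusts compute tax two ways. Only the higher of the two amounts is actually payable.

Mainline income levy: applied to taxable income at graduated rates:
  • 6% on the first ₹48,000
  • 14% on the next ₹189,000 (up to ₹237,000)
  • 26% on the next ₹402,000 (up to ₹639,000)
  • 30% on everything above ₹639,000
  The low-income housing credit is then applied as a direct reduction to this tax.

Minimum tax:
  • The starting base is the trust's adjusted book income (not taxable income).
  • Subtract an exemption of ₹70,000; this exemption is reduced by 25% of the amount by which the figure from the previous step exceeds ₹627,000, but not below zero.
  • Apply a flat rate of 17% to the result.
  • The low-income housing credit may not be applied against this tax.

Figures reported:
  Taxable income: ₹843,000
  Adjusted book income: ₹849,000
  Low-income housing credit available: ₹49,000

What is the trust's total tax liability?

₹146,060

Minimum tax:
  Base (adjusted book income): ₹849,000
  Exemption: ₹70,000 − 25% × (₹849,000 − ₹627,000) = ₹70,000 − ₹55,500 = ₹14,500
  Base: ₹849,000 − ₹14,500 = ₹834,500
  ₹834,500 × 17% = ₹141,865

Mainline income levy:
  ₹48,000 × 6% = ₹2,880
  ₹189,000 × 14% = ₹26,460
  ₹402,000 × 26% = ₹104,520
  ₹204,000 × 30% = ₹61,200
  → ₹195,060
  Less low-income housing credit ₹49,000 → ₹146,060

₹146,060 > ₹141,865, so the mainline income levy governs.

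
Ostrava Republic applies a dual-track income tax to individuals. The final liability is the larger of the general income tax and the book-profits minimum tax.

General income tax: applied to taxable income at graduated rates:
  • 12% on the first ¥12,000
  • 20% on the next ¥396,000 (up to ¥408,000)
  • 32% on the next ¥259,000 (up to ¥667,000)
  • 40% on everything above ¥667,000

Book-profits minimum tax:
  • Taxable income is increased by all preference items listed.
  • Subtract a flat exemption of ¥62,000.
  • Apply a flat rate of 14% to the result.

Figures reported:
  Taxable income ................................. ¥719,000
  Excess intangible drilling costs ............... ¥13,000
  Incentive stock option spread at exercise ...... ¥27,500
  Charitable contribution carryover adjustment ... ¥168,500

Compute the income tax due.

General income tax:
  ¥12,000 × 12% = ¥1,440
  ¥396,000 × 20% = ¥79,200
  ¥259,000 × 32% = ¥82,880
  ¥52,000 × 40% = ¥20,800
  → ¥184,320

Book-profits minimum tax:
  Adjusted income: ¥719,000 + ¥13,000 + ¥27,500 + ¥168,500 = ¥928,000
  Less exemption ¥62,000 → base ¥866,000
  ¥866,000 × 14% = ¥121,240

¥184,320 > ¥121,240, so the general income tax governs.

¥184,320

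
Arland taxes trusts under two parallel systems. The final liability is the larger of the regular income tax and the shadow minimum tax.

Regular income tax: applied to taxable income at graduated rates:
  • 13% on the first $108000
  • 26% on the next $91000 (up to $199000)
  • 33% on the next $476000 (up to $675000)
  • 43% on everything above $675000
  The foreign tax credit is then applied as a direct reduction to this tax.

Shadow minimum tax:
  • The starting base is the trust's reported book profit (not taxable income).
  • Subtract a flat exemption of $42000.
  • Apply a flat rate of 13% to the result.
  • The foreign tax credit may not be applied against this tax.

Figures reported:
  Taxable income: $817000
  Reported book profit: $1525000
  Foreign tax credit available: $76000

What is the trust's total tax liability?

Shadow minimum tax:
  Base (reported book profit): $1525000
  Less exemption $42000 → base $1483000
  $1483000 × 13% = $192790

Regular income tax:
  $108000 × 13% = $14040
  $91000 × 26% = $23660
  $476000 × 33% = $157080
  $142000 × 43% = $61060
  → $255840
  Less foreign tax credit $76000 → $179840

$192790 > $179840, so the shadow minimum tax is the binding amount.

$192790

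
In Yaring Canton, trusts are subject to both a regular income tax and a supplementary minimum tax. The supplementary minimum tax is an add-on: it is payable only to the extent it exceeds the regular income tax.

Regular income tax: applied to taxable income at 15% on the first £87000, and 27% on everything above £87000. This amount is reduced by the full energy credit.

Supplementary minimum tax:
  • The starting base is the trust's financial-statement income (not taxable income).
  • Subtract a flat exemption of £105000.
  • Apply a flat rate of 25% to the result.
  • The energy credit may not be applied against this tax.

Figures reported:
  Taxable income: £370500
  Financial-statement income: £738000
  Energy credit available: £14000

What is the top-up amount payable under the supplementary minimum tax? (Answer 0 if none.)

£82655

Regular income tax:
  £87000 × 15% = £13050
  £283500 × 27% = £76545
  → £89595
  Less energy credit £14000 → £75595

Supplementary minimum tax:
  Base (financial-statement income): £738000
  Less exemption £105000 → base £633000
  £633000 × 25% = £158250

Excess of supplementary minimum tax over regular income tax: £158250 − £75595 = £82655.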